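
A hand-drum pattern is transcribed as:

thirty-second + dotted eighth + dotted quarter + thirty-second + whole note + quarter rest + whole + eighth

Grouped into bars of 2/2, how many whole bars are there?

One bar of 2/2 = 32 thirty-second notes.
Convert each value to thirty-second notes: thirty-second = 1; dotted eighth = 6; dotted quarter = 12; thirty-second = 1; whole note = 32; quarter rest = 8; whole = 32; eighth = 4.
Altogether 1 + 6 + 12 + 1 + 32 + 8 + 32 + 4 = 96.
96 ÷ 32 = 3 complete bars with 0 left over.

3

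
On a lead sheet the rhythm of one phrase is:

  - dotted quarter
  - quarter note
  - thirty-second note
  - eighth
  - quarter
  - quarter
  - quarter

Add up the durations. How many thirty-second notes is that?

Convert each value to thirty-second notes: dotted quarter = 12; quarter note = 8; thirty-second note = 1; eighth = 4; quarter = 8; quarter = 8; quarter = 8.
Altogether 12 + 8 + 1 + 4 + 8 + 8 + 8 = 49 thirty-second notes.

49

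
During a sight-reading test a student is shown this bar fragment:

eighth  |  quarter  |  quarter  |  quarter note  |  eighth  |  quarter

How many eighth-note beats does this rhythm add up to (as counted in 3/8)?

10

One eighth-note beat = 2 sixteenth notes.
Working in sixteenth notes: eighth = 2; quarter = 4; quarter = 4; quarter note = 4; eighth = 2; quarter = 4.
Adding: 2 + 4 + 4 + 4 + 2 + 4 = 20.
20 ÷ 2 = 10 beats.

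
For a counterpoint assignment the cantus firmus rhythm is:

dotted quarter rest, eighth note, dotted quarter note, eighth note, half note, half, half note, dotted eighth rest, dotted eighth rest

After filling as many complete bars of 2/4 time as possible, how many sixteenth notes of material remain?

One bar of 2/4 = 8 sixteenth notes.
Convert each value to sixteenth notes: dotted quarter rest = 6; eighth note = 2; dotted quarter note = 6; eighth note = 2; half note = 8; half = 8; half note = 8; dotted eighth rest = 3; dotted eighth rest = 3.
Sum: 6 + 2 + 6 + 2 + 8 + 8 + 8 + 3 + 3 = 46.
46 ÷ 8 = 5 complete bars with 6 sixteenth notes remaining.

6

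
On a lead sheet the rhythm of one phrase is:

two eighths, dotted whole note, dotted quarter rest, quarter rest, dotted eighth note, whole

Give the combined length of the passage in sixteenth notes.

Express everything in sixteenth notes: eighth = 2; eighth = 2; dotted whole note = 24; dotted quarter rest = 6; quarter rest = 4; dotted eighth note = 3; whole = 16.
Adding: 2 + 2 + 24 + 6 + 4 + 3 + 16 = 57 sixteenth notes.

57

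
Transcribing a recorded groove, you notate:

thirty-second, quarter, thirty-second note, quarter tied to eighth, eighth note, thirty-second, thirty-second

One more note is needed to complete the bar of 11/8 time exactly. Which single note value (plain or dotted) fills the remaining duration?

half note

The bar of 11/8 = 44 thirty-second notes.
Each duration in thirty-second notes: thirty-second = 1; quarter = 8; thirty-second note = 1; quarter tied to eighth (quarter + eighth) = 12; eighth note = 4; thirty-second = 1; thirty-second = 1.
Total: 1 + 8 + 1 + 12 + 4 + 1 + 1 = 28.
Remaining: 44 − 28 = 16 thirty-second notes, which is a half note.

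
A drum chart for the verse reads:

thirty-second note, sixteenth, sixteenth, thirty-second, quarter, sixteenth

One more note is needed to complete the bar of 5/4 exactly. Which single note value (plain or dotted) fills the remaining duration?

dotted half note

The bar of 5/4 = 40 thirty-second notes.
In thirty-second notes: thirty-second note = 1; sixteenth = 2; sixteenth = 2; thirty-second = 1; quarter = 8; sixteenth = 2.
Adding: 1 + 2 + 2 + 1 + 8 + 2 = 16.
Remaining: 40 − 16 = 24 thirty-second notes, which is a dotted half note.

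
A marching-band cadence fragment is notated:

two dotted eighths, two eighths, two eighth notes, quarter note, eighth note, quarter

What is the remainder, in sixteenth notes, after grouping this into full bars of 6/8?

0

One bar of 6/8 = 12 sixteenth notes.
Each duration in sixteenth notes: dotted eighth = 3; dotted eighth = 3; eighth = 2; eighth = 2; eighth note = 2; eighth note = 2; quarter note = 4; eighth note = 2; quarter = 4.
Adding: 3 + 3 + 2 + 2 + 2 + 2 + 4 + 2 + 4 = 24.
24 ÷ 12 = 2 complete bars with 0 sixteenth notes remaining.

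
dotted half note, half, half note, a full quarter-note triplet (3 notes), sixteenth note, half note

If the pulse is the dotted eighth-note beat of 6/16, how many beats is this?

15

One dotted eighth-note beat = 3 sixteenth notes.
Express everything in sixteenth notes: dotted half note = 12; half = 8; half note = 8; a full quarter-note triplet (3 notes) (three triplet quarters span one half) = 8; sixteenth note = 1; half note = 8.
Total: 12 + 8 + 8 + 8 + 1 + 8 = 45.
45 ÷ 3 = 15 beats.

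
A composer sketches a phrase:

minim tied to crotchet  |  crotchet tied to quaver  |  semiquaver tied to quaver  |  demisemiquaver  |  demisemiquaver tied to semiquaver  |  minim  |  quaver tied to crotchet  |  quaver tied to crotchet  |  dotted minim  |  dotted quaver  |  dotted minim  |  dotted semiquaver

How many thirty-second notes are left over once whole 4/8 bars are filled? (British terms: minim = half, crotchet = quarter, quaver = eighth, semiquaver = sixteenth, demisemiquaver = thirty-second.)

15

One bar of 4/8 = 16 thirty-second notes.
Convert each value to thirty-second notes: minim tied to crotchet (minim + crotchet) = 24; crotchet tied to quaver (crotchet + quaver) = 12; semiquaver tied to quaver (semiquaver + quaver) = 6; demisemiquaver = 1; demisemiquaver tied to semiquaver (demisemiquaver + semiquaver) = 3; minim = 16; quaver tied to crotchet (quaver + crotchet) = 12; quaver tied to crotchet (quaver + crotchet) = 12; dotted minim = 24; dotted quaver = 6; dotted minim = 24; dotted semiquaver = 3.
Adding: 24 + 12 + 6 + 1 + 3 + 16 + 12 + 12 + 24 + 6 + 24 + 3 = 143.
143 ÷ 16 = 8 complete bars with 15 thirty-second notes remaining.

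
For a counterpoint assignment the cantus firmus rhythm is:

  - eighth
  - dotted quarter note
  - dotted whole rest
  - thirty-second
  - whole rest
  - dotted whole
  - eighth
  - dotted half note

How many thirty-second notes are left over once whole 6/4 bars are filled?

29

One bar of 6/4 = 48 thirty-second notes.
Express everything in thirty-second notes: eighth = 4; dotted quarter note = 12; dotted whole rest = 48; thirty-second = 1; whole rest = 32; dotted whole = 48; eighth = 4; dotted half note = 24.
Sum: 4 + 12 + 48 + 1 + 32 + 48 + 4 + 24 = 173.
173 ÷ 48 = 3 complete bars with 29 thirty-second notes remaining.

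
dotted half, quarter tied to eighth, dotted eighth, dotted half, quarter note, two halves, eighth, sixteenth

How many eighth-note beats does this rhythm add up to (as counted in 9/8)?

28

One eighth-note beat = 2 sixteenth notes.
Convert each value to sixteenth notes: dotted half = 12; quarter tied to eighth (quarter + eighth) = 6; dotted eighth = 3; dotted half = 12; quarter note = 4; half = 8; half = 8; eighth = 2; sixteenth = 1.
Altogether 12 + 6 + 3 + 12 + 4 + 8 + 8 + 2 + 1 = 56.
56 ÷ 2 = 28 beats.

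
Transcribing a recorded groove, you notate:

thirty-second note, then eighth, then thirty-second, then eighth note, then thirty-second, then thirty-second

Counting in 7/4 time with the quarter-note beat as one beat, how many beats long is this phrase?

One quarter-note beat = 8 thirty-second notes.
Working in thirty-second notes: thirty-second note = 1; eighth = 4; thirty-second = 1; eighth note = 4; thirty-second = 1; thirty-second = 1.
Adding: 1 + 4 + 1 + 4 + 1 + 1 = 12.
12 ÷ 8 = 1.5 beats.

1.5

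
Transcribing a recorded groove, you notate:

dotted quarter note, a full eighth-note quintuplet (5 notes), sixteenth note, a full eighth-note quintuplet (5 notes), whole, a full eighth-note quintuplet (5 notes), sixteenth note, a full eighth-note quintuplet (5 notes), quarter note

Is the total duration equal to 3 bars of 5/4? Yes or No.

Yes

One bar of 5/4 = 20 sixteenth notes, so 3 bars = 60.
Express everything in sixteenth notes: dotted quarter note = 6; a full eighth-note quintuplet (5 notes) (five quintuplet eighths span one half) = 8; sixteenth note = 1; a full eighth-note quintuplet (5 notes) (five quintuplet eighths span one half) = 8; whole = 16; a full eighth-note quintuplet (5 notes) (five quintuplet eighths span one half) = 8; sixteenth note = 1; a full eighth-note quintuplet (5 notes) (five quintuplet eighths span one half) = 8; quarter note = 4.
Total: 6 + 8 + 1 + 8 + 16 + 8 + 1 + 8 + 4 = 60.
60 equals 60, so the answer is Yes.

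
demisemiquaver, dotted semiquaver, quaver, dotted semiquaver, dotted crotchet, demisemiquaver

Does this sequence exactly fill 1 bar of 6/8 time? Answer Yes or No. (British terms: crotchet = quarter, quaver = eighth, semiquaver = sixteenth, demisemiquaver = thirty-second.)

One bar of 6/8 = 24 thirty-second notes.
In thirty-second notes: demisemiquaver = 1; dotted semiquaver = 3; quaver = 4; dotted semiquaver = 3; dotted crotchet = 12; demisemiquaver = 1.
Altogether 1 + 3 + 4 + 3 + 12 + 1 = 24.
24 equals 24, so the answer is Yes.

Yes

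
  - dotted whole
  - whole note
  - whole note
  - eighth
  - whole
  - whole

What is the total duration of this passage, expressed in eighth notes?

In eighth notes: dotted whole = 12; whole note = 8; whole note = 8; eighth = 1; whole = 8; whole = 8.
Sum: 12 + 8 + 8 + 1 + 8 + 8 = 45 eighth notes.

45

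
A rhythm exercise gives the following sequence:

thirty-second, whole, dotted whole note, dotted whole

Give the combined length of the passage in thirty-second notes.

Each duration in thirty-second notes: thirty-second = 1; whole = 32; dotted whole note = 48; dotted whole = 48.
Sum: 1 + 32 + 48 + 48 = 129 thirty-second notes.

129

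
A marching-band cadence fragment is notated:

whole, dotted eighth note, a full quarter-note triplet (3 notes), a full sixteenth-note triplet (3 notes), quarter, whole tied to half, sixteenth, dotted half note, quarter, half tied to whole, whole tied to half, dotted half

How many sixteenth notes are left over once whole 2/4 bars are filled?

One bar of 2/4 = 8 sixteenth notes.
Express everything in sixteenth notes: whole = 16; dotted eighth note = 3; a full quarter-note triplet (3 notes) (three triplet quarters span one half) = 8; a full sixteenth-note triplet (3 notes) (three triplet sixteenths span one eighth) = 2; quarter = 4; whole tied to half (whole + half) = 24; sixteenth = 1; dotted half note = 12; quarter = 4; half tied to whole (half + whole) = 24; whole tied to half (whole + half) = 24; dotted half = 12.
Sum: 16 + 3 + 8 + 2 + 4 + 24 + 1 + 12 + 4 + 24 + 24 + 12 = 134.
134 ÷ 8 = 16 complete bars with 6 sixteenth notes remaining.

6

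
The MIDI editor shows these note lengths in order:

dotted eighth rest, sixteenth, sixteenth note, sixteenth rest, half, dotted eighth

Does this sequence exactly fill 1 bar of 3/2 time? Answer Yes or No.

No

One bar of 3/2 = 24 sixteenth notes.
Working in sixteenth notes: dotted eighth rest = 3; sixteenth = 1; sixteenth note = 1; sixteenth rest = 1; half = 8; dotted eighth = 3.
Total: 3 + 1 + 1 + 1 + 8 + 3 = 17.
17 falls short of 24, so the answer is No.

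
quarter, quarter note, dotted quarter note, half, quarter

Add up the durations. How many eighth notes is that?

13

Each duration in eighth notes: quarter = 2; quarter note = 2; dotted quarter note = 3; half = 4; quarter = 2.
Total: 2 + 2 + 3 + 4 + 2 = 13 eighth notes.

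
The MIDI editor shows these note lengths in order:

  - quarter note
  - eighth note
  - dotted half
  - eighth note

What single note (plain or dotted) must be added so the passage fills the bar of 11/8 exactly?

eighth note

The bar of 11/8 = 11 eighth notes.
In eighth notes: quarter note = 2; eighth note = 1; dotted half = 6; eighth note = 1.
Altogether 2 + 1 + 6 + 1 = 10.
Remaining: 11 − 10 = 1 eighth note, which is a eighth note.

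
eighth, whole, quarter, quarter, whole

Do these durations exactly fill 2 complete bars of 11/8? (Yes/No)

No

One bar of 11/8 = 11 eighth notes, so 2 bars = 22.
Each duration in eighth notes: eighth = 1; whole = 8; quarter = 2; quarter = 2; whole = 8.
Altogether 1 + 8 + 2 + 2 + 8 = 21.
21 falls short of 22, so the answer is No.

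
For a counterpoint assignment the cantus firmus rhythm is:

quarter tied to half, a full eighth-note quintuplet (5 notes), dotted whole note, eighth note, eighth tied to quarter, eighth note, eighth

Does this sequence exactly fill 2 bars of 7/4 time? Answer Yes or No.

One bar of 7/4 = 14 eighth notes, so 2 bars = 28.
Convert each value to eighth notes: quarter tied to half (quarter + half) = 6; a full eighth-note quintuplet (5 notes) (five quintuplet eighths span one half) = 4; dotted whole note = 12; eighth note = 1; eighth tied to quarter (eighth + quarter) = 3; eighth note = 1; eighth = 1.
Sum: 6 + 4 + 12 + 1 + 3 + 1 + 1 = 28.
28 equals 28, so the answer is Yes.

Yes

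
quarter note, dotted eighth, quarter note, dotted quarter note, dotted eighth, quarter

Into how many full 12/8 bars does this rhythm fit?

One bar of 12/8 = 24 sixteenth notes.
Working in sixteenth notes: quarter note = 4; dotted eighth = 3; quarter note = 4; dotted quarter note = 6; dotted eighth = 3; quarter = 4.
Altogether 4 + 3 + 4 + 6 + 3 + 4 = 24.
24 ÷ 24 = 1 complete bar with 0 left over.

1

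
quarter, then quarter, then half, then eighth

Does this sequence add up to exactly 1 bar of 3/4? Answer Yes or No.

No

One bar of 3/4 = 6 eighth notes.
Working in eighth notes: quarter = 2; quarter = 2; half = 4; eighth = 1.
Adding: 2 + 2 + 4 + 1 = 9.
9 exceeds 6, so the answer is No.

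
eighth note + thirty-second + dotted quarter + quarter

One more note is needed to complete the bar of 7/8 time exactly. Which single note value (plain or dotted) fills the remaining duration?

dotted sixteenth note

The bar of 7/8 = 28 thirty-second notes.
Each duration in thirty-second notes: eighth note = 4; thirty-second = 1; dotted quarter = 12; quarter = 8.
Total: 4 + 1 + 12 + 8 = 25.
Remaining: 28 − 25 = 3 thirty-second notes, which is a dotted sixteenth note.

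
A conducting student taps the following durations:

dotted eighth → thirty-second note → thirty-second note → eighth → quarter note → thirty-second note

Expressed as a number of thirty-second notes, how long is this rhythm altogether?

In thirty-second notes: dotted eighth = 6; thirty-second note = 1; thirty-second note = 1; eighth = 4; quarter note = 8; thirty-second note = 1.
Adding: 6 + 1 + 1 + 4 + 8 + 1 = 21 thirty-second notes.

21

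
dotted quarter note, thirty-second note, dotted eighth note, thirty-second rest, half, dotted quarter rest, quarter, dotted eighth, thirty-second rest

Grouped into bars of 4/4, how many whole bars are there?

1

One bar of 4/4 = 32 thirty-second notes.
Express everything in thirty-second notes: dotted quarter note = 12; thirty-second note = 1; dotted eighth note = 6; thirty-second rest = 1; half = 16; dotted quarter rest = 12; quarter = 8; dotted eighth = 6; thirty-second rest = 1.
Sum: 12 + 1 + 6 + 1 + 16 + 12 + 8 + 6 + 1 = 63.
63 ÷ 32 = 1 complete bar with 31 left over.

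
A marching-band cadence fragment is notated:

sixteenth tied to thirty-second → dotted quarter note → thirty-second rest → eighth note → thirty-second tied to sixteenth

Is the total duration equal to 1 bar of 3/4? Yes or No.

No

One bar of 3/4 = 24 thirty-second notes.
Each duration in thirty-second notes: sixteenth tied to thirty-second (sixteenth + thirty-second) = 3; dotted quarter note = 12; thirty-second rest = 1; eighth note = 4; thirty-second tied to sixteenth (thirty-second + sixteenth) = 3.
Total: 3 + 12 + 1 + 4 + 3 = 23.
23 falls short of 24, so the answer is No.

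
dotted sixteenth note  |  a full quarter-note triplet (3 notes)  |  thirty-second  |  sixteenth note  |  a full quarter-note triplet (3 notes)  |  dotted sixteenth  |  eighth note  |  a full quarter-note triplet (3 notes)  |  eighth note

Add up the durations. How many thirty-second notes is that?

In thirty-second notes: dotted sixteenth note = 3; a full quarter-note triplet (3 notes) (three triplet quarters span one half) = 16; thirty-second = 1; sixteenth note = 2; a full quarter-note triplet (3 notes) (three triplet quarters span one half) = 16; dotted sixteenth = 3; eighth note = 4; a full quarter-note triplet (3 notes) (three triplet quarters span one half) = 16; eighth note = 4.
Adding: 3 + 16 + 1 + 2 + 16 + 3 + 4 + 16 + 4 = 65 thirty-second notes.

65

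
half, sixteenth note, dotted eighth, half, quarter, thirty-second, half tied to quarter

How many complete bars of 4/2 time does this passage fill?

1

One bar of 4/2 = 64 thirty-second notes.
Working in thirty-second notes: half = 16; sixteenth note = 2; dotted eighth = 6; half = 16; quarter = 8; thirty-second = 1; half tied to quarter (half + quarter) = 24.
Adding: 16 + 2 + 6 + 16 + 8 + 1 + 24 = 73.
73 ÷ 64 = 1 complete bar with 9 left over.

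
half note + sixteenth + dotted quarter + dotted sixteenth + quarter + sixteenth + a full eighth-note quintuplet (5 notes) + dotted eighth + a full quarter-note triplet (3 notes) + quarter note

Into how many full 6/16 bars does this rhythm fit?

7

One bar of 6/16 = 12 thirty-second notes.
In thirty-second notes: half note = 16; sixteenth = 2; dotted quarter = 12; dotted sixteenth = 3; quarter = 8; sixteenth = 2; a full eighth-note quintuplet (5 notes) (five quintuplet eighths span one half) = 16; dotted eighth = 6; a full quarter-note triplet (3 notes) (three triplet quarters span one half) = 16; quarter note = 8.
Adding: 16 + 2 + 12 + 3 + 8 + 2 + 16 + 6 + 16 + 8 = 89.
89 ÷ 12 = 7 complete bars with 5 left over.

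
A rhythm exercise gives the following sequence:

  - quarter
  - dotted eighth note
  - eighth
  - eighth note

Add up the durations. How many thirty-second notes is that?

22

Express everything in thirty-second notes: quarter = 8; dotted eighth note = 6; eighth = 4; eighth note = 4.
Adding: 8 + 6 + 4 + 4 = 22 thirty-second notes.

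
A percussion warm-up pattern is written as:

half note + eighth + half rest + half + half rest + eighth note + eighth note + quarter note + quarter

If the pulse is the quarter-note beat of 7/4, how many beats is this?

11.5

One quarter-note beat = 2 eighth notes.
Express everything in eighth notes: half note = 4; eighth = 1; half rest = 4; half = 4; half rest = 4; eighth note = 1; eighth note = 1; quarter note = 2; quarter = 2.
Total: 4 + 1 + 4 + 4 + 4 + 1 + 1 + 2 + 2 = 23.
23 ÷ 2 = 11.5 beats.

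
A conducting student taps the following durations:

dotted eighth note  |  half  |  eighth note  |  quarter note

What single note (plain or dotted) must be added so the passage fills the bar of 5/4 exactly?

The bar of 5/4 = 20 sixteenth notes.
Each duration in sixteenth notes: dotted eighth note = 3; half = 8; eighth note = 2; quarter note = 4.
Altogether 3 + 8 + 2 + 4 = 17.
Remaining: 20 − 17 = 3 sixteenth notes, which is a dotted eighth note.

dotted eighth note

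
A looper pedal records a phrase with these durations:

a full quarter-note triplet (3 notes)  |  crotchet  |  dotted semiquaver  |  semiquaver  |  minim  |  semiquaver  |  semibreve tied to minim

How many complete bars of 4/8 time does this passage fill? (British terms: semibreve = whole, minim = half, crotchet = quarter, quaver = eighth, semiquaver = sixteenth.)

One bar of 4/8 = 16 thirty-second notes.
Each duration in thirty-second notes: a full quarter-note triplet (3 notes) (three triplet quarters span one half) = 16; crotchet = 8; dotted semiquaver = 3; semiquaver = 2; minim = 16; semiquaver = 2; semibreve tied to minim (semibreve + minim) = 48.
Adding: 16 + 8 + 3 + 2 + 16 + 2 + 48 = 95.
95 ÷ 16 = 5 complete bars with 15 left over.

5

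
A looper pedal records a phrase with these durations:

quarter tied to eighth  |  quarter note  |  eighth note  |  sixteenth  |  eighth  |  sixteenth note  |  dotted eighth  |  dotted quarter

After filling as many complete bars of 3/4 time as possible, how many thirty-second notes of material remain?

One bar of 3/4 = 12 sixteenth notes.
Express everything in sixteenth notes: quarter tied to eighth (quarter + eighth) = 6; quarter note = 4; eighth note = 2; sixteenth = 1; eighth = 2; sixteenth note = 1; dotted eighth = 3; dotted quarter = 6.
Total: 6 + 4 + 2 + 1 + 2 + 1 + 3 + 6 = 25.
25 ÷ 12 = 2 complete bars with 1 sixteenth note remaining = 2 thirty-second notes.

2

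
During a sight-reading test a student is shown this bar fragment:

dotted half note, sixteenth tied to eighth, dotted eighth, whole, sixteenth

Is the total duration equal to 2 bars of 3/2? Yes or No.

No

One bar of 3/2 = 24 sixteenth notes, so 2 bars = 48.
In sixteenth notes: dotted half note = 12; sixteenth tied to eighth (sixteenth + eighth) = 3; dotted eighth = 3; whole = 16; sixteenth = 1.
Altogether 12 + 3 + 3 + 16 + 1 = 35.
35 falls short of 48, so the answer is No.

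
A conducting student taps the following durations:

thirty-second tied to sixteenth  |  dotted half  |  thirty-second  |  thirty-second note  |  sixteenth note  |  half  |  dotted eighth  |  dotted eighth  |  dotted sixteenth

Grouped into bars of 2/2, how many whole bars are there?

One bar of 2/2 = 32 thirty-second notes.
Each duration in thirty-second notes: thirty-second tied to sixteenth (thirty-second + sixteenth) = 3; dotted half = 24; thirty-second = 1; thirty-second note = 1; sixteenth note = 2; half = 16; dotted eighth = 6; dotted eighth = 6; dotted sixteenth = 3.
Total: 3 + 24 + 1 + 1 + 2 + 16 + 6 + 6 + 3 = 62.
62 ÷ 32 = 1 complete bar with 30 left over.

1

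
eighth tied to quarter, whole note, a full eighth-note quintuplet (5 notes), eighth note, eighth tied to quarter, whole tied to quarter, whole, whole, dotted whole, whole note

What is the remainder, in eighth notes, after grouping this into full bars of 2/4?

1

One bar of 2/4 = 4 eighth notes.
Each duration in eighth notes: eighth tied to quarter (eighth + quarter) = 3; whole note = 8; a full eighth-note quintuplet (5 notes) (five quintuplet eighths span one half) = 4; eighth note = 1; eighth tied to quarter (eighth + quarter) = 3; whole tied to quarter (whole + quarter) = 10; whole = 8; whole = 8; dotted whole = 12; whole note = 8.
Adding: 3 + 8 + 4 + 1 + 3 + 10 + 8 + 8 + 12 + 8 = 65.
65 ÷ 4 = 16 complete bars with 1 eighth note remaining.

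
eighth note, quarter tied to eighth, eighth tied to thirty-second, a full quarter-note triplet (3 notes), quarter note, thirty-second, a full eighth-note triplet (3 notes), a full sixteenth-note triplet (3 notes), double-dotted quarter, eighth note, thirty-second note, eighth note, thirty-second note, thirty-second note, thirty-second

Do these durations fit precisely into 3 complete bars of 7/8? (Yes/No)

Yes

One bar of 7/8 = 28 thirty-second notes, so 3 bars = 84.
Express everything in thirty-second notes: eighth note = 4; quarter tied to eighth (quarter + eighth) = 12; eighth tied to thirty-second (eighth + thirty-second) = 5; a full quarter-note triplet (3 notes) (three triplet quarters span one half) = 16; quarter note = 8; thirty-second = 1; a full eighth-note triplet (3 notes) (three triplet eighths span one quarter) = 8; a full sixteenth-note triplet (3 notes) (three triplet sixteenths span one eighth) = 4; double-dotted quarter = 14; eighth note = 4; thirty-second note = 1; eighth note = 4; thirty-second note = 1; thirty-second note = 1; thirty-second = 1.
Sum: 4 + 12 + 5 + 16 + 8 + 1 + 8 + 4 + 14 + 4 + 1 + 4 + 1 + 1 + 1 = 84.
84 equals 84, so the answer is Yes.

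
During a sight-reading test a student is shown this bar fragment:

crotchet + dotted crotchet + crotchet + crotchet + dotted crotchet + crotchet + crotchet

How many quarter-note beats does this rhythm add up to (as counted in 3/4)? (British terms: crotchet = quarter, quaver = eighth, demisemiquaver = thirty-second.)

One quarter-note beat = 2 eighth notes.
Express everything in eighth notes: crotchet = 2; dotted crotchet = 3; crotchet = 2; crotchet = 2; dotted crotchet = 3; crotchet = 2; crotchet = 2.
Altogether 2 + 3 + 2 + 2 + 3 + 2 + 2 = 16.
16 ÷ 2 = 8 beats.

8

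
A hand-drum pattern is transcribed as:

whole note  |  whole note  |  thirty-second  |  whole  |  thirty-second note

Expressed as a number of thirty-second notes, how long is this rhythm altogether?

In thirty-second notes: whole note = 32; whole note = 32; thirty-second = 1; whole = 32; thirty-second note = 1.
Sum: 32 + 32 + 1 + 32 + 1 = 98 thirty-second notes.

98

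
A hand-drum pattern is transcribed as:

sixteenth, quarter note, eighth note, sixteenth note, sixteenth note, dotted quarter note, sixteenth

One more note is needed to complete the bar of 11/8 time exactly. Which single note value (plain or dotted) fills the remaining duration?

The bar of 11/8 = 22 sixteenth notes.
Working in sixteenth notes: sixteenth = 1; quarter note = 4; eighth note = 2; sixteenth note = 1; sixteenth note = 1; dotted quarter note = 6; sixteenth = 1.
Sum: 1 + 4 + 2 + 1 + 1 + 6 + 1 = 16.
Remaining: 22 − 16 = 6 sixteenth notes, which is a dotted quarter note.

dotted quarter note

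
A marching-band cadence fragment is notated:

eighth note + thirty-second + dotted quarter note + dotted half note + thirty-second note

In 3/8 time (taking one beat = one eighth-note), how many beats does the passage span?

10.5

One eighth-note beat = 4 thirty-second notes.
Express everything in thirty-second notes: eighth note = 4; thirty-second = 1; dotted quarter note = 12; dotted half note = 24; thirty-second note = 1.
Sum: 4 + 1 + 12 + 24 + 1 = 42.
42 ÷ 4 = 10.5 beats.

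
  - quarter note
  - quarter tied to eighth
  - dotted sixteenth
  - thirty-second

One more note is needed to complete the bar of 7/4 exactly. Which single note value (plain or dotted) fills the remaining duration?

whole note

The bar of 7/4 = 56 thirty-second notes.
Working in thirty-second notes: quarter note = 8; quarter tied to eighth (quarter + eighth) = 12; dotted sixteenth = 3; thirty-second = 1.
Adding: 8 + 12 + 3 + 1 = 24.
Remaining: 56 − 24 = 32 thirty-second notes, which is a whole note.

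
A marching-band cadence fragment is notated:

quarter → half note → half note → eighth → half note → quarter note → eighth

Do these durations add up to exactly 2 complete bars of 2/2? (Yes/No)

One bar of 2/2 = 8 eighth notes, so 2 bars = 16.
Each duration in eighth notes: quarter = 2; half note = 4; half note = 4; eighth = 1; half note = 4; quarter note = 2; eighth = 1.
Sum: 2 + 4 + 4 + 1 + 4 + 2 + 1 = 18.
18 exceeds 16, so the answer is No.

No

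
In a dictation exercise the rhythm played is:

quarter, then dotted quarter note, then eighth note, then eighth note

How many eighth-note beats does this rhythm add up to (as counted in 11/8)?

7

One eighth-note beat = 2 sixteenth notes.
Working in sixteenth notes: quarter = 4; dotted quarter note = 6; eighth note = 2; eighth note = 2.
Sum: 4 + 6 + 2 + 2 = 14.
14 ÷ 2 = 7 beats.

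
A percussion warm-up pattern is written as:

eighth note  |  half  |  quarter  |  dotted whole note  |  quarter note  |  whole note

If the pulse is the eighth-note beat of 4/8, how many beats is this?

29

One eighth-note beat = 2 sixteenth notes.
Each duration in sixteenth notes: eighth note = 2; half = 8; quarter = 4; dotted whole note = 24; quarter note = 4; whole note = 16.
Total: 2 + 8 + 4 + 24 + 4 + 16 = 58.
58 ÷ 2 = 29 beats.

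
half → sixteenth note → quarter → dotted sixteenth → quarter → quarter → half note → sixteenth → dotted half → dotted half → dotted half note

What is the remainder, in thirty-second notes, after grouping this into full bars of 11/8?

3

One bar of 11/8 = 44 thirty-second notes.
Each duration in thirty-second notes: half = 16; sixteenth note = 2; quarter = 8; dotted sixteenth = 3; quarter = 8; quarter = 8; half note = 16; sixteenth = 2; dotted half = 24; dotted half = 24; dotted half note = 24.
Sum: 16 + 2 + 8 + 3 + 8 + 8 + 16 + 2 + 24 + 24 + 24 = 135.
135 ÷ 44 = 3 complete bars with 3 thirty-second notes remaining.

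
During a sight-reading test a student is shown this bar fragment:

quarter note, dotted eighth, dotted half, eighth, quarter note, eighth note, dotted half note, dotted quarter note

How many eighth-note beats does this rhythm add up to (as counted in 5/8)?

22.5

One eighth-note beat = 2 sixteenth notes.
Express everything in sixteenth notes: quarter note = 4; dotted eighth = 3; dotted half = 12; eighth = 2; quarter note = 4; eighth note = 2; dotted half note = 12; dotted quarter note = 6.
Total: 4 + 3 + 12 + 2 + 4 + 2 + 12 + 6 = 45.
45 ÷ 2 = 22.5 beats.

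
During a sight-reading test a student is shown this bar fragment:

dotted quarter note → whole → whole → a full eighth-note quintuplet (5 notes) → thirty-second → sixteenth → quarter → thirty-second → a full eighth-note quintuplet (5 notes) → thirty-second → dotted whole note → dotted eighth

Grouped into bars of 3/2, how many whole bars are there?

3

One bar of 3/2 = 48 thirty-second notes.
Each duration in thirty-second notes: dotted quarter note = 12; whole = 32; whole = 32; a full eighth-note quintuplet (5 notes) (five quintuplet eighths span one half) = 16; thirty-second = 1; sixteenth = 2; quarter = 8; thirty-second = 1; a full eighth-note quintuplet (5 notes) (five quintuplet eighths span one half) = 16; thirty-second = 1; dotted whole note = 48; dotted eighth = 6.
Sum: 12 + 32 + 32 + 16 + 1 + 2 + 8 + 1 + 16 + 1 + 48 + 6 = 175.
175 ÷ 48 = 3 complete bars with 31 left over.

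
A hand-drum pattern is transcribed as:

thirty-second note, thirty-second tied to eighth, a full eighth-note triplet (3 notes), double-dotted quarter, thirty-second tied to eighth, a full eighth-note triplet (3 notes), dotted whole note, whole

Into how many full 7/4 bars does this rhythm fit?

2

One bar of 7/4 = 56 thirty-second notes.
In thirty-second notes: thirty-second note = 1; thirty-second tied to eighth (thirty-second + eighth) = 5; a full eighth-note triplet (3 notes) (three triplet eighths span one quarter) = 8; double-dotted quarter = 14; thirty-second tied to eighth (thirty-second + eighth) = 5; a full eighth-note triplet (3 notes) (three triplet eighths span one quarter) = 8; dotted whole note = 48; whole = 32.
Adding: 1 + 5 + 8 + 14 + 5 + 8 + 48 + 32 = 121.
121 ÷ 56 = 2 complete bars with 9 left over.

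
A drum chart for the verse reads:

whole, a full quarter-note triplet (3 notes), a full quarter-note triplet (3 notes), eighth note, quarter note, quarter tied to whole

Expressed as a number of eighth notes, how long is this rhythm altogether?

29

Convert each value to eighth notes: whole = 8; a full quarter-note triplet (3 notes) (three triplet quarters span one half) = 4; a full quarter-note triplet (3 notes) (three triplet quarters span one half) = 4; eighth note = 1; quarter note = 2; quarter tied to whole (quarter + whole) = 10.
Altogether 8 + 4 + 4 + 1 + 2 + 10 = 29 eighth notes.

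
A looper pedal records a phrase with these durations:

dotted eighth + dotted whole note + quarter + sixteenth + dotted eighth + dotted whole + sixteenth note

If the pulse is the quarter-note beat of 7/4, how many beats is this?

15

One quarter-note beat = 4 sixteenth notes.
Working in sixteenth notes: dotted eighth = 3; dotted whole note = 24; quarter = 4; sixteenth = 1; dotted eighth = 3; dotted whole = 24; sixteenth note = 1.
Altogether 3 + 24 + 4 + 1 + 3 + 24 + 1 = 60.
60 ÷ 4 = 15 beats.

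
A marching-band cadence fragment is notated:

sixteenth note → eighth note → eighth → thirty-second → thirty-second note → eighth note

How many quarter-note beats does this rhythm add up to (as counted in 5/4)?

2

One quarter-note beat = 8 thirty-second notes.
Convert each value to thirty-second notes: sixteenth note = 2; eighth note = 4; eighth = 4; thirty-second = 1; thirty-second note = 1; eighth note = 4.
Adding: 2 + 4 + 4 + 1 + 1 + 4 = 16.
16 ÷ 8 = 2 beats.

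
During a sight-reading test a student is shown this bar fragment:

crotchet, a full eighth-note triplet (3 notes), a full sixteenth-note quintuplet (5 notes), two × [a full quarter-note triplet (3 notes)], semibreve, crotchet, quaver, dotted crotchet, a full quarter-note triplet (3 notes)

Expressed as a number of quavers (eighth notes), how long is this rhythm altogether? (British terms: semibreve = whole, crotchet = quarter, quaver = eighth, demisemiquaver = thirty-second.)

32

Each duration in eighth notes: crotchet = 2; a full eighth-note triplet (3 notes) (three triplet eighths span one quarter) = 2; a full sixteenth-note quintuplet (5 notes) (five quintuplet sixteenths span one quarter) = 2; a full quarter-note triplet (3 notes) (three triplet quarters span one half) = 4; a full quarter-note triplet (3 notes) (three triplet quarters span one half) = 4; semibreve = 8; crotchet = 2; quaver = 1; dotted crotchet = 3; a full quarter-note triplet (3 notes) (three triplet quarters span one half) = 4.
Total: 2 + 2 + 2 + 4 + 4 + 8 + 2 + 1 + 3 + 4 = 32 eighth notes.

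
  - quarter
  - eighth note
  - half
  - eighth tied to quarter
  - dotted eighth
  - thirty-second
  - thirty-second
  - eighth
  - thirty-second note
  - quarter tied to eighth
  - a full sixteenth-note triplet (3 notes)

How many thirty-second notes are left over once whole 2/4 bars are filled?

5

One bar of 2/4 = 16 thirty-second notes.
Working in thirty-second notes: quarter = 8; eighth note = 4; half = 16; eighth tied to quarter (eighth + quarter) = 12; dotted eighth = 6; thirty-second = 1; thirty-second = 1; eighth = 4; thirty-second note = 1; quarter tied to eighth (quarter + eighth) = 12; a full sixteenth-note triplet (3 notes) (three triplet sixteenths span one eighth) = 4.
Adding: 8 + 4 + 16 + 12 + 6 + 1 + 1 + 4 + 1 + 12 + 4 = 69.
69 ÷ 16 = 4 complete bars with 5 thirty-second notes remaining.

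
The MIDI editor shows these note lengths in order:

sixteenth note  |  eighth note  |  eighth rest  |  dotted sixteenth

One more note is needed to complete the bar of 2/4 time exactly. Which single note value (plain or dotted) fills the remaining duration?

The bar of 2/4 = 16 thirty-second notes.
In thirty-second notes: sixteenth note = 2; eighth note = 4; eighth rest = 4; dotted sixteenth = 3.
Total: 2 + 4 + 4 + 3 = 13.
Remaining: 16 − 13 = 3 thirty-second notes, which is a dotted sixteenth note.

dotted sixteenth note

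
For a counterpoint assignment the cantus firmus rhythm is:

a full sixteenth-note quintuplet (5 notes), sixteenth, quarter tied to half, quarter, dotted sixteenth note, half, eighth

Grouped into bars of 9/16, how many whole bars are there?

3

One bar of 9/16 = 18 thirty-second notes.
Convert each value to thirty-second notes: a full sixteenth-note quintuplet (5 notes) (five quintuplet sixteenths span one quarter) = 8; sixteenth = 2; quarter tied to half (quarter + half) = 24; quarter = 8; dotted sixteenth note = 3; half = 16; eighth = 4.
Total: 8 + 2 + 24 + 8 + 3 + 16 + 4 = 65.
65 ÷ 18 = 3 complete bars with 11 left over.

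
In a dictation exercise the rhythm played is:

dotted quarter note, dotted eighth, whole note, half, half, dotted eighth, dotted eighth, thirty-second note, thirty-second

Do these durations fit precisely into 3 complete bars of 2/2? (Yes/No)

One bar of 2/2 = 32 thirty-second notes, so 3 bars = 96.
Working in thirty-second notes: dotted quarter note = 12; dotted eighth = 6; whole note = 32; half = 16; half = 16; dotted eighth = 6; dotted eighth = 6; thirty-second note = 1; thirty-second = 1.
Adding: 12 + 6 + 32 + 16 + 16 + 6 + 6 + 1 + 1 = 96.
96 equals 96, so the answer is Yes.

Yes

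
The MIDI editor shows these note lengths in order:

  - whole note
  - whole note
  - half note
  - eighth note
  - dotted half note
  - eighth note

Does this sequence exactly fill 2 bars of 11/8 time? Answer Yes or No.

No

One bar of 11/8 = 11 eighth notes, so 2 bars = 22.
Working in eighth notes: whole note = 8; whole note = 8; half note = 4; eighth note = 1; dotted half note = 6; eighth note = 1.
Total: 8 + 8 + 4 + 1 + 6 + 1 = 28.
28 exceeds 22, so the answer is No.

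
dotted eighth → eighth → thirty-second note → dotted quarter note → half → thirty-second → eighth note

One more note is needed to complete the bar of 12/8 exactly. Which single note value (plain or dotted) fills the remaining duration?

eighth note

The bar of 12/8 = 48 thirty-second notes.
Convert each value to thirty-second notes: dotted eighth = 6; eighth = 4; thirty-second note = 1; dotted quarter note = 12; half = 16; thirty-second = 1; eighth note = 4.
Sum: 6 + 4 + 1 + 12 + 16 + 1 + 4 = 44.
Remaining: 48 − 44 = 4 thirty-second notes, which is a eighth note.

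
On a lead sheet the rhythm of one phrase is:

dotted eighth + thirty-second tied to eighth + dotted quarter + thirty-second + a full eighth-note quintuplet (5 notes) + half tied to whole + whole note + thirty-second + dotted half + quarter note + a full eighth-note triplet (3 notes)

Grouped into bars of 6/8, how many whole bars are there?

One bar of 6/8 = 24 thirty-second notes.
Convert each value to thirty-second notes: dotted eighth = 6; thirty-second tied to eighth (thirty-second + eighth) = 5; dotted quarter = 12; thirty-second = 1; a full eighth-note quintuplet (5 notes) (five quintuplet eighths span one half) = 16; half tied to whole (half + whole) = 48; whole note = 32; thirty-second = 1; dotted half = 24; quarter note = 8; a full eighth-note triplet (3 notes) (three triplet eighths span one quarter) = 8.
Sum: 6 + 5 + 12 + 1 + 16 + 48 + 32 + 1 + 24 + 8 + 8 = 161.
161 ÷ 24 = 6 complete bars with 17 left over.

6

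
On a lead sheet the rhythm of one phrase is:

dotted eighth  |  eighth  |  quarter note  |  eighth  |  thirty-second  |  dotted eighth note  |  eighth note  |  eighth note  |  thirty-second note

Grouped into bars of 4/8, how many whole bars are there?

One bar of 4/8 = 16 thirty-second notes.
Working in thirty-second notes: dotted eighth = 6; eighth = 4; quarter note = 8; eighth = 4; thirty-second = 1; dotted eighth note = 6; eighth note = 4; eighth note = 4; thirty-second note = 1.
Altogether 6 + 4 + 8 + 4 + 1 + 6 + 4 + 4 + 1 = 38.
38 ÷ 16 = 2 complete bars with 6 left over.

2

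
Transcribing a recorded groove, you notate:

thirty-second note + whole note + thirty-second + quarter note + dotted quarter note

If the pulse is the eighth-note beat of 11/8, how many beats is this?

13.5

One eighth-note beat = 4 thirty-second notes.
Each duration in thirty-second notes: thirty-second note = 1; whole note = 32; thirty-second = 1; quarter note = 8; dotted quarter note = 12.
Sum: 1 + 32 + 1 + 8 + 12 = 54.
54 ÷ 4 = 13.5 beats.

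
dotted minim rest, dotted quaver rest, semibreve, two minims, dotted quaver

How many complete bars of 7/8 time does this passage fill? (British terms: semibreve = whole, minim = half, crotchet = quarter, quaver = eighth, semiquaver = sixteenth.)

One bar of 7/8 = 14 sixteenth notes.
In sixteenth notes: dotted minim rest = 12; dotted quaver rest = 3; semibreve = 16; minim = 8; minim = 8; dotted quaver = 3.
Total: 12 + 3 + 16 + 8 + 8 + 3 = 50.
50 ÷ 14 = 3 complete bars with 8 left over.

3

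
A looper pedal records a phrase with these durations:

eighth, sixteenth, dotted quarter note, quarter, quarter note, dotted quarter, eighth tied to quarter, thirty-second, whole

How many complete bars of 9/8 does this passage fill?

2

One bar of 9/8 = 36 thirty-second notes.
In thirty-second notes: eighth = 4; sixteenth = 2; dotted quarter note = 12; quarter = 8; quarter note = 8; dotted quarter = 12; eighth tied to quarter (eighth + quarter) = 12; thirty-second = 1; whole = 32.
Altogether 4 + 2 + 12 + 8 + 8 + 12 + 12 + 1 + 32 = 91.
91 ÷ 36 = 2 complete bars with 19 left over.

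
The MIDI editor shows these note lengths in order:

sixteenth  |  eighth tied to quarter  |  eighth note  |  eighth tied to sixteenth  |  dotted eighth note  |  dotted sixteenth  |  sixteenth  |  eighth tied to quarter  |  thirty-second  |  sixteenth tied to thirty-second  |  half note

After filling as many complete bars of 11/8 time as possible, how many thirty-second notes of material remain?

23

One bar of 11/8 = 44 thirty-second notes.
In thirty-second notes: sixteenth = 2; eighth tied to quarter (eighth + quarter) = 12; eighth note = 4; eighth tied to sixteenth (eighth + sixteenth) = 6; dotted eighth note = 6; dotted sixteenth = 3; sixteenth = 2; eighth tied to quarter (eighth + quarter) = 12; thirty-second = 1; sixteenth tied to thirty-second (sixteenth + thirty-second) = 3; half note = 16.
Sum: 2 + 12 + 4 + 6 + 6 + 3 + 2 + 12 + 1 + 3 + 16 = 67.
67 ÷ 44 = 1 complete bar with 23 thirty-second notes remaining.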